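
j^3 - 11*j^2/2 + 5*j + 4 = (j - 4)*(j - 2)*(j + 1/2)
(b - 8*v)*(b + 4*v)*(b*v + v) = b^3*v - 4*b^2*v^2 + b^2*v - 32*b*v^3 - 4*b*v^2 - 32*v^3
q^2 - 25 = (q - 5)*(q + 5)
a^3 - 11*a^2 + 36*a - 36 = (a - 6)*(a - 3)*(a - 2)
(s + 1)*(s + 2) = s^2 + 3*s + 2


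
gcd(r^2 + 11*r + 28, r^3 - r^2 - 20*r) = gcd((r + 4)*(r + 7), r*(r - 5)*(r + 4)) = r + 4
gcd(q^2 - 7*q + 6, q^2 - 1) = q - 1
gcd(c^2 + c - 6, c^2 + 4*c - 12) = c - 2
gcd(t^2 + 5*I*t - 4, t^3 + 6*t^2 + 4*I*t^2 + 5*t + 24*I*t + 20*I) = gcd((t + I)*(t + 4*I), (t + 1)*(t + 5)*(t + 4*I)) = t + 4*I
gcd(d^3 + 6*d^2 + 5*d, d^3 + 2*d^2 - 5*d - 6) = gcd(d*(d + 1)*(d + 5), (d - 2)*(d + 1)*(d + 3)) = d + 1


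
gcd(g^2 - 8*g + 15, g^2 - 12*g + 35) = g - 5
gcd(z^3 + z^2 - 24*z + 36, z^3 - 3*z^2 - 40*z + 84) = z^2 + 4*z - 12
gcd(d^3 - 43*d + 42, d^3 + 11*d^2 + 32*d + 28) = d + 7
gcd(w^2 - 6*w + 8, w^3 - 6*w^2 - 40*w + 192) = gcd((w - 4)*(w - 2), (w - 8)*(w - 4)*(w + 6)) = w - 4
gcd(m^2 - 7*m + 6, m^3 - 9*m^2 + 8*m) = m - 1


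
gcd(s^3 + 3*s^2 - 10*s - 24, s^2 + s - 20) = 1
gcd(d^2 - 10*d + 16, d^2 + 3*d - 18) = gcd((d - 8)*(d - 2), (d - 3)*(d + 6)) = 1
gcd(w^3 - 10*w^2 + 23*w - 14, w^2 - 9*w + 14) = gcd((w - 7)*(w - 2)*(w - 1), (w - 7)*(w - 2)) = w^2 - 9*w + 14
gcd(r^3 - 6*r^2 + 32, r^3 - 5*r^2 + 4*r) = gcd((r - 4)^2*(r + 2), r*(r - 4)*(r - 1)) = r - 4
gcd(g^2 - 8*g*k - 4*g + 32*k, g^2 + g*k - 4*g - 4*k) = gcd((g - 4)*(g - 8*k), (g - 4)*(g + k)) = g - 4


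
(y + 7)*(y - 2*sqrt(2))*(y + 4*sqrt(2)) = y^3 + 2*sqrt(2)*y^2 + 7*y^2 - 16*y + 14*sqrt(2)*y - 112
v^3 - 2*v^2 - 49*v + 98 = (v - 7)*(v - 2)*(v + 7)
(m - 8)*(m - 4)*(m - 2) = m^3 - 14*m^2 + 56*m - 64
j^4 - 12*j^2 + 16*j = j*(j - 2)^2*(j + 4)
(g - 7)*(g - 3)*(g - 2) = g^3 - 12*g^2 + 41*g - 42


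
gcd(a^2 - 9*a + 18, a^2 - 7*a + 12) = a - 3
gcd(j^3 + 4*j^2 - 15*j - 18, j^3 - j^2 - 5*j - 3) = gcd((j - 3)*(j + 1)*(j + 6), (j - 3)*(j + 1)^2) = j^2 - 2*j - 3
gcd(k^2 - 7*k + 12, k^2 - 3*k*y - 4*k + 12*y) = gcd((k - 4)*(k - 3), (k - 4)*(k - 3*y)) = k - 4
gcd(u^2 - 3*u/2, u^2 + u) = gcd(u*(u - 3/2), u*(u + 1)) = u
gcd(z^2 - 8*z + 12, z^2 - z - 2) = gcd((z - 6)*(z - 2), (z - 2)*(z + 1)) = z - 2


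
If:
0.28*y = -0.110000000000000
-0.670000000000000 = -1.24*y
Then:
No Solution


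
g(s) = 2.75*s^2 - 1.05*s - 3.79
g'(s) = 5.5*s - 1.05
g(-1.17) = 1.20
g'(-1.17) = -7.48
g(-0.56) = -2.34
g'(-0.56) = -4.13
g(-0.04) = -3.74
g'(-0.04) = -1.27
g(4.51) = 47.41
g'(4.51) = 23.76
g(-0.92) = -0.50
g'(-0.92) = -6.11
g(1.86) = 3.77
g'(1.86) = 9.18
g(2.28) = 8.11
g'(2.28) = 11.49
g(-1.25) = 1.82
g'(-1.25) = -7.92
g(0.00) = -3.79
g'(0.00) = -1.05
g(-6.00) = 101.51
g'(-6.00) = -34.05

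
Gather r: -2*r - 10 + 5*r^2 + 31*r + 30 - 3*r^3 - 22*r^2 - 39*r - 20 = -3*r^3 - 17*r^2 - 10*r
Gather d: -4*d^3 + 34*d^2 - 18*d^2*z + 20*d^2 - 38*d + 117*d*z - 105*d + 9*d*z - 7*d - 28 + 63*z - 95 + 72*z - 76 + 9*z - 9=-4*d^3 + d^2*(54 - 18*z) + d*(126*z - 150) + 144*z - 208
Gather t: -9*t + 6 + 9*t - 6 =0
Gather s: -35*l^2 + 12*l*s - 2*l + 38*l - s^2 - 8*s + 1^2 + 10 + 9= -35*l^2 + 36*l - s^2 + s*(12*l - 8) + 20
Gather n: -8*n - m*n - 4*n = n*(-m - 12)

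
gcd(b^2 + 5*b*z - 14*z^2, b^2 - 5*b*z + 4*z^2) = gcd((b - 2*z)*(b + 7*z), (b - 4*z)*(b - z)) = 1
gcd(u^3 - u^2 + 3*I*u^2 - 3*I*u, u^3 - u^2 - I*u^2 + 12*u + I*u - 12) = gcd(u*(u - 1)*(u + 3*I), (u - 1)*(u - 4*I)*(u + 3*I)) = u^2 + u*(-1 + 3*I) - 3*I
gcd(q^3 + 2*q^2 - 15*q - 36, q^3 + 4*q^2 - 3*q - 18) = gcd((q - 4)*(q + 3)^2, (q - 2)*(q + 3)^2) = q^2 + 6*q + 9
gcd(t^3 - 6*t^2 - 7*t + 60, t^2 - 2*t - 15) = t^2 - 2*t - 15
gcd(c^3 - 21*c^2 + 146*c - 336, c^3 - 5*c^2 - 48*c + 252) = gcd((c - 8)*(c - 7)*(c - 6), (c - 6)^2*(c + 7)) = c - 6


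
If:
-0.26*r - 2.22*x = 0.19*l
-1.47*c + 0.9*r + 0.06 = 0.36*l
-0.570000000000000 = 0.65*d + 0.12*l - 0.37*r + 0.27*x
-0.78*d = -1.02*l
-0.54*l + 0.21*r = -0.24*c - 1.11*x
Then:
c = 3.42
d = 2.73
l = 2.09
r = 6.35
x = -0.92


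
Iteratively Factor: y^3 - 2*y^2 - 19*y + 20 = (y + 4)*(y^2 - 6*y + 5) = (y - 1)*(y + 4)*(y - 5)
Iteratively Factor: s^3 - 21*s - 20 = (s - 5)*(s^2 + 5*s + 4) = (s - 5)*(s + 4)*(s + 1)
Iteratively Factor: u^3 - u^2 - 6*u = (u + 2)*(u^2 - 3*u) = (u - 3)*(u + 2)*(u)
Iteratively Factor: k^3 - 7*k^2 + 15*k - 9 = (k - 3)*(k^2 - 4*k + 3) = (k - 3)^2*(k - 1)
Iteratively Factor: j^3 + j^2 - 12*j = (j + 4)*(j^2 - 3*j) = j*(j + 4)*(j - 3)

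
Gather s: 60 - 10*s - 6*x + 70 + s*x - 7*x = s*(x - 10) - 13*x + 130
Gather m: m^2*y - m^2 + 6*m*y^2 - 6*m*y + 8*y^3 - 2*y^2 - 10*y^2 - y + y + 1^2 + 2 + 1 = m^2*(y - 1) + m*(6*y^2 - 6*y) + 8*y^3 - 12*y^2 + 4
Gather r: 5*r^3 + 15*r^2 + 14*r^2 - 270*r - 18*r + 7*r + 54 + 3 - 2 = 5*r^3 + 29*r^2 - 281*r + 55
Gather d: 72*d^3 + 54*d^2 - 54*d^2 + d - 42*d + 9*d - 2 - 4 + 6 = 72*d^3 - 32*d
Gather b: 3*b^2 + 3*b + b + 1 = 3*b^2 + 4*b + 1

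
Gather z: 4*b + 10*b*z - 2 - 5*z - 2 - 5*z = 4*b + z*(10*b - 10) - 4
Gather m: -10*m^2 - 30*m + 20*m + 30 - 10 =-10*m^2 - 10*m + 20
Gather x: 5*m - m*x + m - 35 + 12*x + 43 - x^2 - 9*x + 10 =6*m - x^2 + x*(3 - m) + 18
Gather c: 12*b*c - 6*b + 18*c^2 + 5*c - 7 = -6*b + 18*c^2 + c*(12*b + 5) - 7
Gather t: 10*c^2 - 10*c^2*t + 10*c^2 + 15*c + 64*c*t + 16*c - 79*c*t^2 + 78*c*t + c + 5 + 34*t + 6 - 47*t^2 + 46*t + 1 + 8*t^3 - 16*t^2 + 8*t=20*c^2 + 32*c + 8*t^3 + t^2*(-79*c - 63) + t*(-10*c^2 + 142*c + 88) + 12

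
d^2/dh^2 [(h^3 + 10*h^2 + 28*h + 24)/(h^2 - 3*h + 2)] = 2*(65*h^3 - 6*h^2 - 372*h + 376)/(h^6 - 9*h^5 + 33*h^4 - 63*h^3 + 66*h^2 - 36*h + 8)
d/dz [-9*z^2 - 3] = -18*z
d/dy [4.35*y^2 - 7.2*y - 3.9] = 8.7*y - 7.2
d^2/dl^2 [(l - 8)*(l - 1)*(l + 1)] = 6*l - 16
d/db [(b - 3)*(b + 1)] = 2*b - 2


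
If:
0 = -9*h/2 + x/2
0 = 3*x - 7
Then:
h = 7/27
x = 7/3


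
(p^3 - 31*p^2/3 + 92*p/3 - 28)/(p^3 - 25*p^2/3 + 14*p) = (p - 2)/p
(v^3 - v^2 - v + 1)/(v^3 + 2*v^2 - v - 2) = (v - 1)/(v + 2)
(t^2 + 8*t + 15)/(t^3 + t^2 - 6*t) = (t + 5)/(t*(t - 2))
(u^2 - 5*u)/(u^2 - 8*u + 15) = u/(u - 3)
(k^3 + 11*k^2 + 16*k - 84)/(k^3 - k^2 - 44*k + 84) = (k + 6)/(k - 6)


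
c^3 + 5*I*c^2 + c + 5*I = (c - I)*(c + I)*(c + 5*I)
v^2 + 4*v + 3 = (v + 1)*(v + 3)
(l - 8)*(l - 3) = l^2 - 11*l + 24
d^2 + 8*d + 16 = (d + 4)^2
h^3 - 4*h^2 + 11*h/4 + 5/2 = (h - 5/2)*(h - 2)*(h + 1/2)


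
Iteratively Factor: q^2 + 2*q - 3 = (q - 1)*(q + 3)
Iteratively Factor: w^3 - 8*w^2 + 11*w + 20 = (w - 4)*(w^2 - 4*w - 5) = (w - 5)*(w - 4)*(w + 1)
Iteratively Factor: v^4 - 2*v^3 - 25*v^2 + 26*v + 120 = (v - 3)*(v^3 + v^2 - 22*v - 40) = (v - 3)*(v + 2)*(v^2 - v - 20) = (v - 5)*(v - 3)*(v + 2)*(v + 4)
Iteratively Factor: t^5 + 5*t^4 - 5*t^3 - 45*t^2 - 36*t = (t + 4)*(t^4 + t^3 - 9*t^2 - 9*t) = (t + 3)*(t + 4)*(t^3 - 2*t^2 - 3*t) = (t + 1)*(t + 3)*(t + 4)*(t^2 - 3*t) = t*(t + 1)*(t + 3)*(t + 4)*(t - 3)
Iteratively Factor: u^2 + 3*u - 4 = (u - 1)*(u + 4)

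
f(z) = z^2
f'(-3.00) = -6.00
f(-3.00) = 9.00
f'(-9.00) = -18.00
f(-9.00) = 81.00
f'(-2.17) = -4.34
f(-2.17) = 4.71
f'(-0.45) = -0.90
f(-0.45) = 0.20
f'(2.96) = 5.92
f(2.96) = 8.76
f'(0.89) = 1.78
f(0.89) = 0.79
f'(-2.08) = -4.16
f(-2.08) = 4.33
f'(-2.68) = -5.36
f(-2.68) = 7.18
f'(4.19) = 8.38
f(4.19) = 17.56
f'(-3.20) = -6.40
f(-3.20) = 10.24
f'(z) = 2*z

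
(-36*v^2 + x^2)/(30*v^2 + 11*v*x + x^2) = (-6*v + x)/(5*v + x)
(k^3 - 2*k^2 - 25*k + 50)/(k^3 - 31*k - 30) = (k^2 - 7*k + 10)/(k^2 - 5*k - 6)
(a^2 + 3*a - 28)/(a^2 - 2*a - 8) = (a + 7)/(a + 2)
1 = 1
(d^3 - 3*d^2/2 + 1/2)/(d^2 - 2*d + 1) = d + 1/2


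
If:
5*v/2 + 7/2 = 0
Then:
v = -7/5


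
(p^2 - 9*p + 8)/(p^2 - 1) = (p - 8)/(p + 1)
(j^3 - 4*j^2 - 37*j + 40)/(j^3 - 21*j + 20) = (j - 8)/(j - 4)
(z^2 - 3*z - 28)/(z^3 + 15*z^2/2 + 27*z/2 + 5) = 2*(z^2 - 3*z - 28)/(2*z^3 + 15*z^2 + 27*z + 10)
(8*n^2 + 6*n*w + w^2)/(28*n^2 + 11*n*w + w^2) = (2*n + w)/(7*n + w)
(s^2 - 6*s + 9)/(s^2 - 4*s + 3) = (s - 3)/(s - 1)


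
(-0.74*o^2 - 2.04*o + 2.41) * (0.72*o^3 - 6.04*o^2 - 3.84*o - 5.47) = -0.5328*o^5 + 3.0008*o^4 + 16.8984*o^3 - 2.675*o^2 + 1.9044*o - 13.1827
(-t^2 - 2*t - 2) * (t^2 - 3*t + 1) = -t^4 + t^3 + 3*t^2 + 4*t - 2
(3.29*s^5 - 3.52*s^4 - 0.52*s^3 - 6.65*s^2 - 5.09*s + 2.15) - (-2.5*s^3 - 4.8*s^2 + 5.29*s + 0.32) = 3.29*s^5 - 3.52*s^4 + 1.98*s^3 - 1.85*s^2 - 10.38*s + 1.83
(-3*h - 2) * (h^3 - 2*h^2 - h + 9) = -3*h^4 + 4*h^3 + 7*h^2 - 25*h - 18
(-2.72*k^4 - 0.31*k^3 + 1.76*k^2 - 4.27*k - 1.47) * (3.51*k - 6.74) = -9.5472*k^5 + 17.2447*k^4 + 8.267*k^3 - 26.8501*k^2 + 23.6201*k + 9.9078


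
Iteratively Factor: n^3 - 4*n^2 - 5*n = (n)*(n^2 - 4*n - 5) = n*(n + 1)*(n - 5)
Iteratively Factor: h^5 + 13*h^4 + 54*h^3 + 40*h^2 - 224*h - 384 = (h + 4)*(h^4 + 9*h^3 + 18*h^2 - 32*h - 96) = (h + 4)^2*(h^3 + 5*h^2 - 2*h - 24) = (h - 2)*(h + 4)^2*(h^2 + 7*h + 12) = (h - 2)*(h + 4)^3*(h + 3)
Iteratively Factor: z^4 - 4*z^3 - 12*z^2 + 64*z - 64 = (z - 2)*(z^3 - 2*z^2 - 16*z + 32) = (z - 4)*(z - 2)*(z^2 + 2*z - 8) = (z - 4)*(z - 2)^2*(z + 4)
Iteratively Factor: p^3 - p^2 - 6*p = (p - 3)*(p^2 + 2*p) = p*(p - 3)*(p + 2)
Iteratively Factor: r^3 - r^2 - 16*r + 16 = (r - 4)*(r^2 + 3*r - 4) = (r - 4)*(r - 1)*(r + 4)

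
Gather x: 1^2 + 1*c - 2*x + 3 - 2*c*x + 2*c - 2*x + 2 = 3*c + x*(-2*c - 4) + 6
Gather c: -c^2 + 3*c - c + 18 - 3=-c^2 + 2*c + 15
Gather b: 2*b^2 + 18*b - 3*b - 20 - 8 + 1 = 2*b^2 + 15*b - 27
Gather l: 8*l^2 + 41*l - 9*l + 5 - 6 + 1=8*l^2 + 32*l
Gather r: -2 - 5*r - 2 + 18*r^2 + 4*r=18*r^2 - r - 4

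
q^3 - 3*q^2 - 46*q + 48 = (q - 8)*(q - 1)*(q + 6)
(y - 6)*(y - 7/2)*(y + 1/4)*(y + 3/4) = y^4 - 17*y^3/2 + 187*y^2/16 + 615*y/32 + 63/16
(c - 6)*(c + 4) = c^2 - 2*c - 24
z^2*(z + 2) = z^3 + 2*z^2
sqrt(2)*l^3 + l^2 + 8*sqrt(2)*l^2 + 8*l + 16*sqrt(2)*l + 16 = (l + 4)^2*(sqrt(2)*l + 1)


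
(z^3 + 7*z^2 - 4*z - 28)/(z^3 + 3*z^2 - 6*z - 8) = (z^2 + 9*z + 14)/(z^2 + 5*z + 4)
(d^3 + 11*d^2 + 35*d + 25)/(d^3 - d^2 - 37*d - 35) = (d + 5)/(d - 7)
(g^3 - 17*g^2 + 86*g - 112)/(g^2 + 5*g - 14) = (g^2 - 15*g + 56)/(g + 7)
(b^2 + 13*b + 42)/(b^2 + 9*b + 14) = (b + 6)/(b + 2)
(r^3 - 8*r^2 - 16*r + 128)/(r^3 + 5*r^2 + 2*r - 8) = (r^2 - 12*r + 32)/(r^2 + r - 2)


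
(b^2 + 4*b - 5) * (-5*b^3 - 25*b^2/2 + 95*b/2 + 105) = -5*b^5 - 65*b^4/2 + 45*b^3/2 + 715*b^2/2 + 365*b/2 - 525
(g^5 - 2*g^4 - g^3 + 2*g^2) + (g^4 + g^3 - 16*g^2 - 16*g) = g^5 - g^4 - 14*g^2 - 16*g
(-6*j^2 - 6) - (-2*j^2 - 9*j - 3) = -4*j^2 + 9*j - 3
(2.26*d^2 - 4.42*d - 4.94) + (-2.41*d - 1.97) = 2.26*d^2 - 6.83*d - 6.91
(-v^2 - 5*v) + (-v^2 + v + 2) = -2*v^2 - 4*v + 2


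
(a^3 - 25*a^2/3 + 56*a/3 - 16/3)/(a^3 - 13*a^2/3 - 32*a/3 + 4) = (a^2 - 8*a + 16)/(a^2 - 4*a - 12)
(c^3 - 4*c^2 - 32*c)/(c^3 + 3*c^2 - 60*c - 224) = c/(c + 7)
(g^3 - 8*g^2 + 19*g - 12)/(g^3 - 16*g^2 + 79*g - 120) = (g^2 - 5*g + 4)/(g^2 - 13*g + 40)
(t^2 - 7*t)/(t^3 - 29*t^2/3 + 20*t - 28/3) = 3*t/(3*t^2 - 8*t + 4)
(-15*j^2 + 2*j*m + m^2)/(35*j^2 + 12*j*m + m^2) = (-3*j + m)/(7*j + m)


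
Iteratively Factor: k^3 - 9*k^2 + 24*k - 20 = (k - 2)*(k^2 - 7*k + 10) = (k - 5)*(k - 2)*(k - 2)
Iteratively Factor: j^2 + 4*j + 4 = (j + 2)*(j + 2)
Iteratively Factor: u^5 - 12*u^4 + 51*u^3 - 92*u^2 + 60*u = (u - 2)*(u^4 - 10*u^3 + 31*u^2 - 30*u) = u*(u - 2)*(u^3 - 10*u^2 + 31*u - 30) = u*(u - 2)^2*(u^2 - 8*u + 15) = u*(u - 3)*(u - 2)^2*(u - 5)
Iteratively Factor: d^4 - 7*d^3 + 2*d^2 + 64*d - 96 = (d - 2)*(d^3 - 5*d^2 - 8*d + 48) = (d - 4)*(d - 2)*(d^2 - d - 12) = (d - 4)^2*(d - 2)*(d + 3)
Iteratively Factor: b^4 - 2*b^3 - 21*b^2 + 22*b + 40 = (b + 4)*(b^3 - 6*b^2 + 3*b + 10) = (b - 5)*(b + 4)*(b^2 - b - 2) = (b - 5)*(b + 1)*(b + 4)*(b - 2)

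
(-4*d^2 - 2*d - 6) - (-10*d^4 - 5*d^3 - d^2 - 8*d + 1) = 10*d^4 + 5*d^3 - 3*d^2 + 6*d - 7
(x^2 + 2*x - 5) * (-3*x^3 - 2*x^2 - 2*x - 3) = -3*x^5 - 8*x^4 + 9*x^3 + 3*x^2 + 4*x + 15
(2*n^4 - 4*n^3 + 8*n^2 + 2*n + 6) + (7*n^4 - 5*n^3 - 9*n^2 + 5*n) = 9*n^4 - 9*n^3 - n^2 + 7*n + 6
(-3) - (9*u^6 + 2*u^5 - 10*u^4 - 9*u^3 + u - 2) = -9*u^6 - 2*u^5 + 10*u^4 + 9*u^3 - u - 1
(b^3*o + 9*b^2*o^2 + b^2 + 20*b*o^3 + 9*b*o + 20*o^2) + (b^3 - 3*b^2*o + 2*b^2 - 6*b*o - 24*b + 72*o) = b^3*o + b^3 + 9*b^2*o^2 - 3*b^2*o + 3*b^2 + 20*b*o^3 + 3*b*o - 24*b + 20*o^2 + 72*o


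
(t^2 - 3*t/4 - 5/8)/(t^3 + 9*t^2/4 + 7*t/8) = (4*t - 5)/(t*(4*t + 7))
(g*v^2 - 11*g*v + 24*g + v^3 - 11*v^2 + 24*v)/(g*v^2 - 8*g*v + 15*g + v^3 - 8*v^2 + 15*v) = (v - 8)/(v - 5)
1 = 1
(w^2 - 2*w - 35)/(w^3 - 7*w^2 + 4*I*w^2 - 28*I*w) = (w + 5)/(w*(w + 4*I))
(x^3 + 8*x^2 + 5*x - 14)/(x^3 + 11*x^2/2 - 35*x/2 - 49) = 2*(x - 1)/(2*x - 7)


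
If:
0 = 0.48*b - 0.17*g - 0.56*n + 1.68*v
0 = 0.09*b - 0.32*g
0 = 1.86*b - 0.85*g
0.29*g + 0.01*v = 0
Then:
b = 0.00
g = 0.00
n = 0.00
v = 0.00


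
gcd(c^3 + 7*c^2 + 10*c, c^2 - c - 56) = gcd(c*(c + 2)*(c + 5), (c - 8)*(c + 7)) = 1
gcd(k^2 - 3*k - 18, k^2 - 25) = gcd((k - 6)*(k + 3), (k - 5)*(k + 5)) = 1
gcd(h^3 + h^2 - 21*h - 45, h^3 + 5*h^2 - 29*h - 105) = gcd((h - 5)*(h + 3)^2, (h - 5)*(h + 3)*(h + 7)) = h^2 - 2*h - 15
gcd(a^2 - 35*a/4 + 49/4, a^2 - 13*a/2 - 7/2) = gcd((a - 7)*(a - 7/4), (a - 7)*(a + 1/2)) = a - 7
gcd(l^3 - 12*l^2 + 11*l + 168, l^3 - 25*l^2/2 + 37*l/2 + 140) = l^2 - 15*l + 56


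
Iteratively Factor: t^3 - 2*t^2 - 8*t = (t - 4)*(t^2 + 2*t) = (t - 4)*(t + 2)*(t)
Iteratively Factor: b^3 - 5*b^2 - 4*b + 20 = (b + 2)*(b^2 - 7*b + 10) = (b - 2)*(b + 2)*(b - 5)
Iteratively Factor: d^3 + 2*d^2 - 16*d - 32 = (d - 4)*(d^2 + 6*d + 8) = (d - 4)*(d + 2)*(d + 4)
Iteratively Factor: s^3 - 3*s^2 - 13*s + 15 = (s - 5)*(s^2 + 2*s - 3) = (s - 5)*(s - 1)*(s + 3)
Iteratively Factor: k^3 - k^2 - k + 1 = (k - 1)*(k^2 - 1) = (k - 1)^2*(k + 1)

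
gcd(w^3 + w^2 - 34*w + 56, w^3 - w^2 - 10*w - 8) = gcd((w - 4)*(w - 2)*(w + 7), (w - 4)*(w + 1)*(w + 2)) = w - 4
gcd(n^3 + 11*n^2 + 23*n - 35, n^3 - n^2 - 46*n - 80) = n + 5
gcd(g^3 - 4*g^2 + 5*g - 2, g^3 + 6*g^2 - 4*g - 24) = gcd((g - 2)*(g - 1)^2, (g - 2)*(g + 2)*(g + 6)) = g - 2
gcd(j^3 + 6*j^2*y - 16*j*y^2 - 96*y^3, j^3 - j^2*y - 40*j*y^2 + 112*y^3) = -j + 4*y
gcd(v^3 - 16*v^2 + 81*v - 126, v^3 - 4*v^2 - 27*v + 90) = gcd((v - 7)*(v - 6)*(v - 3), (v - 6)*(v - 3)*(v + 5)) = v^2 - 9*v + 18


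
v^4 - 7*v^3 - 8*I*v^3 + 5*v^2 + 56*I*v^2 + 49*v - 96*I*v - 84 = (v - 4)*(v - 3)*(v - 7*I)*(v - I)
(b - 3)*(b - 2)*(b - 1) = b^3 - 6*b^2 + 11*b - 6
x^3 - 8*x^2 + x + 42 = (x - 7)*(x - 3)*(x + 2)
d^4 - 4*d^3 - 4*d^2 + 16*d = d*(d - 4)*(d - 2)*(d + 2)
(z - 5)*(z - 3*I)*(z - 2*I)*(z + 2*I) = z^4 - 5*z^3 - 3*I*z^3 + 4*z^2 + 15*I*z^2 - 20*z - 12*I*z + 60*I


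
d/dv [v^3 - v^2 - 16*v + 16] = 3*v^2 - 2*v - 16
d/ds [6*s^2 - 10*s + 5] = 12*s - 10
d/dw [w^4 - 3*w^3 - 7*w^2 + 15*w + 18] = 4*w^3 - 9*w^2 - 14*w + 15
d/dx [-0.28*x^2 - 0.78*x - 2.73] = -0.56*x - 0.78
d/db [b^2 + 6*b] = 2*b + 6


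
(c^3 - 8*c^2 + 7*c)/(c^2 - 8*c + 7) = c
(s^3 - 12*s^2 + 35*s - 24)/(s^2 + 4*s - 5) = (s^2 - 11*s + 24)/(s + 5)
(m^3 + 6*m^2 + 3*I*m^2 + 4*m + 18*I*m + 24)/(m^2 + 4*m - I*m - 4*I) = (m^2 + m*(6 + 4*I) + 24*I)/(m + 4)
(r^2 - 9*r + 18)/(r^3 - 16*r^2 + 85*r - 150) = (r - 3)/(r^2 - 10*r + 25)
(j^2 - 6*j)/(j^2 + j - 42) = j/(j + 7)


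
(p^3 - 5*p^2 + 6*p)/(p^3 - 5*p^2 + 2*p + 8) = p*(p - 3)/(p^2 - 3*p - 4)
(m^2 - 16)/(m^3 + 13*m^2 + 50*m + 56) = (m - 4)/(m^2 + 9*m + 14)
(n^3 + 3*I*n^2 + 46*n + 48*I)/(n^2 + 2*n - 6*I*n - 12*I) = (n^2 + 9*I*n - 8)/(n + 2)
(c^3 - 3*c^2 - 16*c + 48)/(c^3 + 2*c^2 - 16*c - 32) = (c - 3)/(c + 2)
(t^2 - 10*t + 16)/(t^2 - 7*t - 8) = (t - 2)/(t + 1)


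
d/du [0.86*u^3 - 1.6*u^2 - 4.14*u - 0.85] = 2.58*u^2 - 3.2*u - 4.14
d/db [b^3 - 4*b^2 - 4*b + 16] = 3*b^2 - 8*b - 4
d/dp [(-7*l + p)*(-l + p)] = -8*l + 2*p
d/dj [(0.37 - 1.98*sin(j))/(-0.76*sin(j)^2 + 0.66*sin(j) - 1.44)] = (-1.5048*sin(j)^2 + 0.5624*sin(j) + 2.607)*cos(j)/(0.5776*sin(j)^4 - 1.0032*sin(j)^3 + 2.6244*sin(j)^2 - 1.9008*sin(j) + 2.0736)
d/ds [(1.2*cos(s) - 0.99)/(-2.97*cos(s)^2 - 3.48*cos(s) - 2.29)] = (-3.564*cos(s)^2 + 5.8806*cos(s) + 6.1932)*sin(s)/(8.8209*cos(s)^4 + 20.6712*cos(s)^3 + 25.713*cos(s)^2 + 15.9384*cos(s) + 5.2441)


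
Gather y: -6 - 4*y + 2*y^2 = 2*y^2 - 4*y - 6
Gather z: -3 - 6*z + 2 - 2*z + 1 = -8*z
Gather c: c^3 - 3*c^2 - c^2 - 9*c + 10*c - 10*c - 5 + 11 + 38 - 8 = c^3 - 4*c^2 - 9*c + 36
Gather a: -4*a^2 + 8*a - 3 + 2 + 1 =-4*a^2 + 8*a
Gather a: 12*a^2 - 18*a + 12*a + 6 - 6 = 12*a^2 - 6*a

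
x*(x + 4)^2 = x^3 + 8*x^2 + 16*x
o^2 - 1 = (o - 1)*(o + 1)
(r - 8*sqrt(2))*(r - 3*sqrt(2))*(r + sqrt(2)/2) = r^3 - 21*sqrt(2)*r^2/2 + 37*r + 24*sqrt(2)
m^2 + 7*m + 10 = (m + 2)*(m + 5)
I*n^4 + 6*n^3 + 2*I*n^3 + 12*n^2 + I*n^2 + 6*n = n*(n + 1)*(n - 6*I)*(I*n + I)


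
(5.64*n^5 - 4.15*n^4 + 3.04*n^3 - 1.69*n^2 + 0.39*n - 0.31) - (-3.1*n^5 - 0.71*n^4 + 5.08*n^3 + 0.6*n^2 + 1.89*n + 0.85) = 8.74*n^5 - 3.44*n^4 - 2.04*n^3 - 2.29*n^2 - 1.5*n - 1.16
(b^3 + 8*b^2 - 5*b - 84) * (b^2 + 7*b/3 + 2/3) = b^5 + 31*b^4/3 + 43*b^3/3 - 271*b^2/3 - 598*b/3 - 56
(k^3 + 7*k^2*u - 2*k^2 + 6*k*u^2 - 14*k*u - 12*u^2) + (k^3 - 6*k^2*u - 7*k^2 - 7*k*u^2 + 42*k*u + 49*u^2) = 2*k^3 + k^2*u - 9*k^2 - k*u^2 + 28*k*u + 37*u^2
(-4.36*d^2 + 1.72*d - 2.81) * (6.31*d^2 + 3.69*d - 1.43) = -27.5116*d^4 - 5.2352*d^3 - 5.1495*d^2 - 12.8285*d + 4.0183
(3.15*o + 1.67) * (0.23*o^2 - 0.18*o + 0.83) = 0.7245*o^3 - 0.1829*o^2 + 2.3139*o + 1.3861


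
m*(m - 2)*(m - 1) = m^3 - 3*m^2 + 2*m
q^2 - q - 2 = (q - 2)*(q + 1)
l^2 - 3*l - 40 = (l - 8)*(l + 5)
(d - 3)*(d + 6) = d^2 + 3*d - 18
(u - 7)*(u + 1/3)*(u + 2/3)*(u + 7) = u^4 + u^3 - 439*u^2/9 - 49*u - 98/9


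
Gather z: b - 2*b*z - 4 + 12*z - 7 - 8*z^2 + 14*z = b - 8*z^2 + z*(26 - 2*b) - 11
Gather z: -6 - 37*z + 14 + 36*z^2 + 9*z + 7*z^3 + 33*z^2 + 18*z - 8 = 7*z^3 + 69*z^2 - 10*z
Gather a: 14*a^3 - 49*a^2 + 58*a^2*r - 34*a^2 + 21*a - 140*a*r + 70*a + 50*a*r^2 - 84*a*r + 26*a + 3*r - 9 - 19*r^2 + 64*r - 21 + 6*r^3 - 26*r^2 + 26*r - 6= 14*a^3 + a^2*(58*r - 83) + a*(50*r^2 - 224*r + 117) + 6*r^3 - 45*r^2 + 93*r - 36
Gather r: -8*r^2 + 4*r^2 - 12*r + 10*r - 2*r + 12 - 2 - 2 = -4*r^2 - 4*r + 8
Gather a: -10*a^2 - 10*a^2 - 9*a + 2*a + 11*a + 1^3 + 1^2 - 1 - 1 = -20*a^2 + 4*a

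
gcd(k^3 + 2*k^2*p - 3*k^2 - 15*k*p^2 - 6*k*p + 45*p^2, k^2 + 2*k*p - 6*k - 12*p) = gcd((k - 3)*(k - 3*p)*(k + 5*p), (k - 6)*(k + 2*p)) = 1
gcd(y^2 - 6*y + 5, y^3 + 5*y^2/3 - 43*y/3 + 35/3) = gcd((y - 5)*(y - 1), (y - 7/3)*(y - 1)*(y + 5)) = y - 1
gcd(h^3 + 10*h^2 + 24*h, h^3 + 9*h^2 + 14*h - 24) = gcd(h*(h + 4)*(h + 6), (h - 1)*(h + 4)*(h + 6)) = h^2 + 10*h + 24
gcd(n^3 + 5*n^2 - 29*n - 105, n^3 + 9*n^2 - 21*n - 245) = n^2 + 2*n - 35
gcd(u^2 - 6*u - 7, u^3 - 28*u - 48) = 1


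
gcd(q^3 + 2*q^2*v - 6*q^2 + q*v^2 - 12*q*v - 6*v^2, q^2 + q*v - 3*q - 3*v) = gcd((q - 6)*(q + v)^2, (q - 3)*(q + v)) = q + v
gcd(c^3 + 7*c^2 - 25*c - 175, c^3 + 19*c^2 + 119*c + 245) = c^2 + 12*c + 35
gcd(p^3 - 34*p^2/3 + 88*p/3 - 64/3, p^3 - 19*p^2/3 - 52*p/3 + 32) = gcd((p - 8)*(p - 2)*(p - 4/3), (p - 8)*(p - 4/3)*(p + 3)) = p^2 - 28*p/3 + 32/3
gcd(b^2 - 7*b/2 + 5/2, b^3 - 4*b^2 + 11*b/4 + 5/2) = b - 5/2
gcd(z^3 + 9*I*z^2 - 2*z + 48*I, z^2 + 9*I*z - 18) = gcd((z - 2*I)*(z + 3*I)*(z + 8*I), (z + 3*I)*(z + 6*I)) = z + 3*I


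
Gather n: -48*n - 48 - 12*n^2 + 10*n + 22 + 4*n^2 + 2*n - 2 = -8*n^2 - 36*n - 28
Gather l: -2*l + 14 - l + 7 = 21 - 3*l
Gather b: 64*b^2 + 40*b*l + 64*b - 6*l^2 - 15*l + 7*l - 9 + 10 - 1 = 64*b^2 + b*(40*l + 64) - 6*l^2 - 8*l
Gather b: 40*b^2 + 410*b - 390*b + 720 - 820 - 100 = 40*b^2 + 20*b - 200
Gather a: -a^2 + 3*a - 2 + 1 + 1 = -a^2 + 3*a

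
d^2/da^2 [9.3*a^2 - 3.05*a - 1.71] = 18.6000000000000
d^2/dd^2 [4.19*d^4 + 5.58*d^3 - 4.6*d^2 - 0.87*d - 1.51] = 50.28*d^2 + 33.48*d - 9.2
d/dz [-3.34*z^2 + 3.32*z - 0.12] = 3.32 - 6.68*z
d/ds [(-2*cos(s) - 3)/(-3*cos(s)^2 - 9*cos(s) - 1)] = (-6*sin(s)^2 + 18*cos(s) + 31)*sin(s)/(3*cos(s)^2 + 9*cos(s) + 1)^2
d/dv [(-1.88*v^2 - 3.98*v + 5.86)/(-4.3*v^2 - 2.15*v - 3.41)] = (-13.072*v^2 + 63.2176*v + 26.1708)/(18.49*v^4 + 18.49*v^3 + 33.9485*v^2 + 14.663*v + 11.6281)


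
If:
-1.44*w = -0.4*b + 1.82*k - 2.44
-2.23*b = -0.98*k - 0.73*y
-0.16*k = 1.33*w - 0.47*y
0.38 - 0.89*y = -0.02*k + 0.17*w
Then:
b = 0.83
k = 1.54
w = -0.02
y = 0.47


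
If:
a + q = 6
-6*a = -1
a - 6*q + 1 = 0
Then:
No Solution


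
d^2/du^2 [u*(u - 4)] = 2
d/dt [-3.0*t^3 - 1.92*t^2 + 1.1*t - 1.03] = -9.0*t^2 - 3.84*t + 1.1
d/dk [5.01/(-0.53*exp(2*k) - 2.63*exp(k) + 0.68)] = (5.3106*exp(k) + 13.1763)*exp(k)/(0.53*exp(2*k) + 2.63*exp(k) - 0.68)^2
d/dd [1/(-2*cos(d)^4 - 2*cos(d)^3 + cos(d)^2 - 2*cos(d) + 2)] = 2*(-4*cos(d)^3 - 3*cos(d)^2 + cos(d) - 1)*sin(d)/(2*cos(d)^4 + 2*cos(d)^3 - cos(d)^2 + 2*cos(d) - 2)^2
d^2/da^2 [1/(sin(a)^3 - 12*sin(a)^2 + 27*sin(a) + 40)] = 3*(-3*sin(a)^5 + 47*sin(a)^4 - 253*sin(a)^3 + 633*sin(a)^2 - 1174*sin(a) + 806)/((sin(a) - 8)^3*(sin(a) - 5)^3*(sin(a) + 1)^2)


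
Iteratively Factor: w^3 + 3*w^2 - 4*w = (w - 1)*(w^2 + 4*w) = (w - 1)*(w + 4)*(w)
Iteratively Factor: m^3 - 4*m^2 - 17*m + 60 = (m + 4)*(m^2 - 8*m + 15) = (m - 5)*(m + 4)*(m - 3)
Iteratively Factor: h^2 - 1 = (h - 1)*(h + 1)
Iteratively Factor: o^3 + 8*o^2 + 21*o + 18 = (o + 3)*(o^2 + 5*o + 6) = (o + 2)*(o + 3)*(o + 3)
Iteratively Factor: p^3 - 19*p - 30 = (p + 3)*(p^2 - 3*p - 10) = (p + 2)*(p + 3)*(p - 5)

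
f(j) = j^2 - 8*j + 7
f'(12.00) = 16.00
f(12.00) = 55.00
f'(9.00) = 10.00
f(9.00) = 16.00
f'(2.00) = -4.00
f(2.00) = -5.00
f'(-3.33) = -14.66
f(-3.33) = 44.73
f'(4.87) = 1.74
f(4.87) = -8.24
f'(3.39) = -1.22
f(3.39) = -8.63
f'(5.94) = 3.88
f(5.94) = -5.24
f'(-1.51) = -11.02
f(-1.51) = 21.36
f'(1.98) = -4.04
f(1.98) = -4.92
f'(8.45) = 8.90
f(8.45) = 10.80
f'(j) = 2*j - 8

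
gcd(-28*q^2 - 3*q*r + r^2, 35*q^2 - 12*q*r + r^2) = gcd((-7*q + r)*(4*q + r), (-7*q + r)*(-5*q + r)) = 7*q - r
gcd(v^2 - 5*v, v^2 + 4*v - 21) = 1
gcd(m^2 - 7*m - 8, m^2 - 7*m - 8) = m^2 - 7*m - 8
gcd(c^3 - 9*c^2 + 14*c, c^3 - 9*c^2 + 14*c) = c^3 - 9*c^2 + 14*c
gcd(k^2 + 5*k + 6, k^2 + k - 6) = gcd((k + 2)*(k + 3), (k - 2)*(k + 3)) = k + 3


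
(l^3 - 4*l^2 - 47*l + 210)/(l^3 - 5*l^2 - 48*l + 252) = (l - 5)/(l - 6)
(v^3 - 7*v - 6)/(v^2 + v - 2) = (v^2 - 2*v - 3)/(v - 1)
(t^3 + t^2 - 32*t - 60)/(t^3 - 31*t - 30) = (t + 2)/(t + 1)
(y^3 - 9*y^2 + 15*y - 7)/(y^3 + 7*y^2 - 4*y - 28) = (y^3 - 9*y^2 + 15*y - 7)/(y^3 + 7*y^2 - 4*y - 28)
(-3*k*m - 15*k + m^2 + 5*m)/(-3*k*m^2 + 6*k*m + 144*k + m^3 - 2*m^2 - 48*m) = (m + 5)/(m^2 - 2*m - 48)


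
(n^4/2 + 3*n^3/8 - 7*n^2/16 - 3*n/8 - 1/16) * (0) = 0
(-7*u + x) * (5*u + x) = -35*u^2 - 2*u*x + x^2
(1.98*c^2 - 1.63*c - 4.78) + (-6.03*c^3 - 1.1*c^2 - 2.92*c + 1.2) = -6.03*c^3 + 0.88*c^2 - 4.55*c - 3.58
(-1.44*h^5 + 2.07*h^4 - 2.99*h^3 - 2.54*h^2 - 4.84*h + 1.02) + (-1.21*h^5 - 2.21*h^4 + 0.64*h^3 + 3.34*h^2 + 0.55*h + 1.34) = -2.65*h^5 - 0.14*h^4 - 2.35*h^3 + 0.8*h^2 - 4.29*h + 2.36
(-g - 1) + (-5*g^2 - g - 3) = -5*g^2 - 2*g - 4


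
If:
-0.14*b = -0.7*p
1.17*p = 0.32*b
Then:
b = 0.00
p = 0.00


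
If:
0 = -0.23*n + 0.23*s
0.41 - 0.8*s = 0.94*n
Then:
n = 0.24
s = 0.24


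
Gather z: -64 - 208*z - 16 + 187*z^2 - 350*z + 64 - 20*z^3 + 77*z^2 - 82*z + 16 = -20*z^3 + 264*z^2 - 640*z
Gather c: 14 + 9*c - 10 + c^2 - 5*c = c^2 + 4*c + 4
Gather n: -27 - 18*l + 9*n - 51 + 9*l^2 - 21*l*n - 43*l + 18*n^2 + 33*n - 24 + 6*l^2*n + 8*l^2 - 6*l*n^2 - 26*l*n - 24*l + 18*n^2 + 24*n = 17*l^2 - 85*l + n^2*(36 - 6*l) + n*(6*l^2 - 47*l + 66) - 102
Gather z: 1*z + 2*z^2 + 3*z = 2*z^2 + 4*z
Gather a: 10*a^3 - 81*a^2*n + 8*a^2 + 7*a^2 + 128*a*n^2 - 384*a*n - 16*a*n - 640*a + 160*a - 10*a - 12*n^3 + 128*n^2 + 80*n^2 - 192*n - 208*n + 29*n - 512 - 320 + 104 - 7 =10*a^3 + a^2*(15 - 81*n) + a*(128*n^2 - 400*n - 490) - 12*n^3 + 208*n^2 - 371*n - 735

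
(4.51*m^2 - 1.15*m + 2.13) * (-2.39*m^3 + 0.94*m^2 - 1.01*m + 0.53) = -10.7789*m^5 + 6.9879*m^4 - 10.7268*m^3 + 5.554*m^2 - 2.7608*m + 1.1289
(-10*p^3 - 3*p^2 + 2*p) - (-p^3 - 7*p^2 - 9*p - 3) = -9*p^3 + 4*p^2 + 11*p + 3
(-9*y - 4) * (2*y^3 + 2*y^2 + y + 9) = -18*y^4 - 26*y^3 - 17*y^2 - 85*y - 36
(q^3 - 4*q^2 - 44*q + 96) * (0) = 0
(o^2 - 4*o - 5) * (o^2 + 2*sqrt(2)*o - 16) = o^4 - 4*o^3 + 2*sqrt(2)*o^3 - 21*o^2 - 8*sqrt(2)*o^2 - 10*sqrt(2)*o + 64*o + 80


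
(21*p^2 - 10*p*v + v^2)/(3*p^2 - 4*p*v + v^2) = (7*p - v)/(p - v)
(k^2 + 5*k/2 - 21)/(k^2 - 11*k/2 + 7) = (k + 6)/(k - 2)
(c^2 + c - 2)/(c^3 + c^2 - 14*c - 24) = (c - 1)/(c^2 - c - 12)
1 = 1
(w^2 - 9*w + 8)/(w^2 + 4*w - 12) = (w^2 - 9*w + 8)/(w^2 + 4*w - 12)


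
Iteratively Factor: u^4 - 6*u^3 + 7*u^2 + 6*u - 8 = (u + 1)*(u^3 - 7*u^2 + 14*u - 8) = (u - 1)*(u + 1)*(u^2 - 6*u + 8) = (u - 2)*(u - 1)*(u + 1)*(u - 4)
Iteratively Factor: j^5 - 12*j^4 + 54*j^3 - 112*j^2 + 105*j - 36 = (j - 1)*(j^4 - 11*j^3 + 43*j^2 - 69*j + 36) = (j - 1)^2*(j^3 - 10*j^2 + 33*j - 36) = (j - 3)*(j - 1)^2*(j^2 - 7*j + 12) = (j - 4)*(j - 3)*(j - 1)^2*(j - 3)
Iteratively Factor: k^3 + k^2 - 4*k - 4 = (k + 2)*(k^2 - k - 2) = (k + 1)*(k + 2)*(k - 2)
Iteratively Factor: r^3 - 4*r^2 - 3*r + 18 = (r + 2)*(r^2 - 6*r + 9) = (r - 3)*(r + 2)*(r - 3)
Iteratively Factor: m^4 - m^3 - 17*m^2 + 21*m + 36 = (m - 3)*(m^3 + 2*m^2 - 11*m - 12) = (m - 3)^2*(m^2 + 5*m + 4) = (m - 3)^2*(m + 4)*(m + 1)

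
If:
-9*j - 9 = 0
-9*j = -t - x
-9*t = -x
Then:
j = -1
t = -9/10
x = -81/10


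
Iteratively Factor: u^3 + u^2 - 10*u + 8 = (u - 1)*(u^2 + 2*u - 8) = (u - 1)*(u + 4)*(u - 2)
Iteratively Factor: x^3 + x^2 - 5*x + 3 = (x - 1)*(x^2 + 2*x - 3) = (x - 1)*(x + 3)*(x - 1)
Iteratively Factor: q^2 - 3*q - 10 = (q + 2)*(q - 5)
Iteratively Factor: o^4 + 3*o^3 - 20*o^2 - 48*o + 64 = (o + 4)*(o^3 - o^2 - 16*o + 16) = (o + 4)^2*(o^2 - 5*o + 4) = (o - 4)*(o + 4)^2*(o - 1)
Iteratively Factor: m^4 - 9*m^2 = (m + 3)*(m^3 - 3*m^2) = (m - 3)*(m + 3)*(m^2) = m*(m - 3)*(m + 3)*(m)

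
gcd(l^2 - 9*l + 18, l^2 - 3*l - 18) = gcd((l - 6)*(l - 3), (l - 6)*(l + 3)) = l - 6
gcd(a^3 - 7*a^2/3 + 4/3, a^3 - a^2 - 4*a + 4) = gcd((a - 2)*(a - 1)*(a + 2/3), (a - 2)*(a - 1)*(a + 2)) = a^2 - 3*a + 2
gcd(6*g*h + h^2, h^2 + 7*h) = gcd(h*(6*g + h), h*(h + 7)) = h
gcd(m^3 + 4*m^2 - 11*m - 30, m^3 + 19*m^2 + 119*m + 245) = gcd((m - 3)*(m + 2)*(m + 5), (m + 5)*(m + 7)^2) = m + 5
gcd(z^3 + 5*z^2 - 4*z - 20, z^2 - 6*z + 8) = z - 2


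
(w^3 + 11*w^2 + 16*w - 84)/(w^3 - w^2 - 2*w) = (w^2 + 13*w + 42)/(w*(w + 1))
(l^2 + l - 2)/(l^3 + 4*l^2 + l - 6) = 1/(l + 3)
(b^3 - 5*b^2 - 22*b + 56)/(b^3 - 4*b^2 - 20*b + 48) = (b - 7)/(b - 6)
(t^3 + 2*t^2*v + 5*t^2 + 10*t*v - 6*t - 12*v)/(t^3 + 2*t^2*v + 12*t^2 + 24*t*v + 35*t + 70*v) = (t^2 + 5*t - 6)/(t^2 + 12*t + 35)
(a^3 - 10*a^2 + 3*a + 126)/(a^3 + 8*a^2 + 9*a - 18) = (a^2 - 13*a + 42)/(a^2 + 5*a - 6)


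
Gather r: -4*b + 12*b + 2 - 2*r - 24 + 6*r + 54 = 8*b + 4*r + 32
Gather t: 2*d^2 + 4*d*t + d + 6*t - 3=2*d^2 + d + t*(4*d + 6) - 3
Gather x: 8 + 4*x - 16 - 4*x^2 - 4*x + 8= -4*x^2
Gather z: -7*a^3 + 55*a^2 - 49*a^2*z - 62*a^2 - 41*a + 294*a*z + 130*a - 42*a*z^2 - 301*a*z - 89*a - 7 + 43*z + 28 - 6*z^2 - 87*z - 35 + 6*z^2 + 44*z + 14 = -7*a^3 - 7*a^2 - 42*a*z^2 + z*(-49*a^2 - 7*a)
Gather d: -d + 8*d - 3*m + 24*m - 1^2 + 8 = 7*d + 21*m + 7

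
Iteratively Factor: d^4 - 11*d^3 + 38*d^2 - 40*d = (d - 2)*(d^3 - 9*d^2 + 20*d) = (d - 5)*(d - 2)*(d^2 - 4*d) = (d - 5)*(d - 4)*(d - 2)*(d)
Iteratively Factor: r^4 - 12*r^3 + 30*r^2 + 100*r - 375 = (r + 3)*(r^3 - 15*r^2 + 75*r - 125) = (r - 5)*(r + 3)*(r^2 - 10*r + 25) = (r - 5)^2*(r + 3)*(r - 5)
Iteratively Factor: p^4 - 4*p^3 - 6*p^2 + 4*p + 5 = (p - 1)*(p^3 - 3*p^2 - 9*p - 5) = (p - 5)*(p - 1)*(p^2 + 2*p + 1) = (p - 5)*(p - 1)*(p + 1)*(p + 1)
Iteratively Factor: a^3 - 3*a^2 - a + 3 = (a - 1)*(a^2 - 2*a - 3) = (a - 3)*(a - 1)*(a + 1)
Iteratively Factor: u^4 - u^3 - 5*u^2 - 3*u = (u)*(u^3 - u^2 - 5*u - 3) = u*(u + 1)*(u^2 - 2*u - 3) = u*(u - 3)*(u + 1)*(u + 1)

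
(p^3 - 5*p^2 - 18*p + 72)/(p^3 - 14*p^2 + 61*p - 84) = (p^2 - 2*p - 24)/(p^2 - 11*p + 28)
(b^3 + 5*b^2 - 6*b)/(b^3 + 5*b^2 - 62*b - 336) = b*(b - 1)/(b^2 - b - 56)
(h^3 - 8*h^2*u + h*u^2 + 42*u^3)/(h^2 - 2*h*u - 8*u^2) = (-h^2 + 10*h*u - 21*u^2)/(-h + 4*u)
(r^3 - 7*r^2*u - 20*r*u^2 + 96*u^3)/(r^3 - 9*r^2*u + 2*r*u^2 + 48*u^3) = (r + 4*u)/(r + 2*u)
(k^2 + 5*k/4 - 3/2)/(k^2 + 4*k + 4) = (k - 3/4)/(k + 2)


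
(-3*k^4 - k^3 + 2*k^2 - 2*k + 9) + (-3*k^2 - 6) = -3*k^4 - k^3 - k^2 - 2*k + 3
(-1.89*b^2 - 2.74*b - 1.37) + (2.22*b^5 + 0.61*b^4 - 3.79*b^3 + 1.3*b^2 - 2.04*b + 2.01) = 2.22*b^5 + 0.61*b^4 - 3.79*b^3 - 0.59*b^2 - 4.78*b + 0.64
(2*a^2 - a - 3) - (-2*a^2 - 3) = 4*a^2 - a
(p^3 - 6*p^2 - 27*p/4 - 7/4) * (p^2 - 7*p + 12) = p^5 - 13*p^4 + 189*p^3/4 - 53*p^2/2 - 275*p/4 - 21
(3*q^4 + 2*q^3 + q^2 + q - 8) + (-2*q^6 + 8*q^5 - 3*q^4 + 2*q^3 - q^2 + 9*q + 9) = -2*q^6 + 8*q^5 + 4*q^3 + 10*q + 1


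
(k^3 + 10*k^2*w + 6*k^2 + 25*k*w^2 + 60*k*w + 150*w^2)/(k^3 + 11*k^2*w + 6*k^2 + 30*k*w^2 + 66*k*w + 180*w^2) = (k + 5*w)/(k + 6*w)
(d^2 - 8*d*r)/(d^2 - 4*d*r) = (d - 8*r)/(d - 4*r)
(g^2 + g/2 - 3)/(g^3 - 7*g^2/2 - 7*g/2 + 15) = (2*g - 3)/(2*g^2 - 11*g + 15)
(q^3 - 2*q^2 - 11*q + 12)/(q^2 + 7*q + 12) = (q^2 - 5*q + 4)/(q + 4)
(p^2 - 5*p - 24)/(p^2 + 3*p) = (p - 8)/p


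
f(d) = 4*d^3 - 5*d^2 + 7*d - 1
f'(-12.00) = 1855.00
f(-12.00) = -7717.00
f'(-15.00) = 2857.00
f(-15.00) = -14731.00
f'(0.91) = 7.84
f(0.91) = 4.24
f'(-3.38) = 177.89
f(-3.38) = -236.24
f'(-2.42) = 101.48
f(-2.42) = -103.91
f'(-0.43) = 13.52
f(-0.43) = -5.25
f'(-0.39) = 12.73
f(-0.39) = -4.73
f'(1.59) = 21.44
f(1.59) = 13.57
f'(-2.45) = 103.53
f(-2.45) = -106.99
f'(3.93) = 153.04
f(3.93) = 192.08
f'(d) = 12*d^2 - 10*d + 7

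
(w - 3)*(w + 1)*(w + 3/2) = w^3 - w^2/2 - 6*w - 9/2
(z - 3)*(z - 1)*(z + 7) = z^3 + 3*z^2 - 25*z + 21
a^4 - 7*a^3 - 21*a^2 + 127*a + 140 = (a - 7)*(a - 5)*(a + 1)*(a + 4)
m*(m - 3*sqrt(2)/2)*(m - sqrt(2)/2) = m^3 - 2*sqrt(2)*m^2 + 3*m/2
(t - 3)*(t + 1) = t^2 - 2*t - 3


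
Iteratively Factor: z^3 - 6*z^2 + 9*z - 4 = (z - 4)*(z^2 - 2*z + 1) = (z - 4)*(z - 1)*(z - 1)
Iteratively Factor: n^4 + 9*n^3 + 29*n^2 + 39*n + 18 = (n + 3)*(n^3 + 6*n^2 + 11*n + 6) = (n + 3)^2*(n^2 + 3*n + 2) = (n + 1)*(n + 3)^2*(n + 2)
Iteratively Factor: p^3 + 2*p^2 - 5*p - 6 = (p + 1)*(p^2 + p - 6) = (p - 2)*(p + 1)*(p + 3)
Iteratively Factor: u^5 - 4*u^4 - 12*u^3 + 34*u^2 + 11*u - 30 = (u + 1)*(u^4 - 5*u^3 - 7*u^2 + 41*u - 30) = (u - 2)*(u + 1)*(u^3 - 3*u^2 - 13*u + 15) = (u - 5)*(u - 2)*(u + 1)*(u^2 + 2*u - 3) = (u - 5)*(u - 2)*(u + 1)*(u + 3)*(u - 1)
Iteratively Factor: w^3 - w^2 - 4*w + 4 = (w + 2)*(w^2 - 3*w + 2) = (w - 1)*(w + 2)*(w - 2)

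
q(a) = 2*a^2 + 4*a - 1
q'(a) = 4*a + 4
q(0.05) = -0.80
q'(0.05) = 4.20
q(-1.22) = -2.90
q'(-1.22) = -0.88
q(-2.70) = 2.78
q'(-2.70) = -6.80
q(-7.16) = 72.89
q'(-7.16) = -24.64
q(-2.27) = 0.23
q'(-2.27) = -5.08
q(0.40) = 0.92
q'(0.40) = 5.60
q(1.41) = 8.62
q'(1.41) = 9.64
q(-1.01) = -3.00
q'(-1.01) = -0.04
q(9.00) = 197.00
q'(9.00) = 40.00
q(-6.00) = 47.00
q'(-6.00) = -20.00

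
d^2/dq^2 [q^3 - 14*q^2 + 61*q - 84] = 6*q - 28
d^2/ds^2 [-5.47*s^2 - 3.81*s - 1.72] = -10.9400000000000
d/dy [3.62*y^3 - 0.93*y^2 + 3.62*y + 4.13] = 10.86*y^2 - 1.86*y + 3.62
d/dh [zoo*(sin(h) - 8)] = zoo*cos(h)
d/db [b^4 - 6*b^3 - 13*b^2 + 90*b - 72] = 4*b^3 - 18*b^2 - 26*b + 90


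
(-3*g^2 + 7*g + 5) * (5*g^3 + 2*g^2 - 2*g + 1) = -15*g^5 + 29*g^4 + 45*g^3 - 7*g^2 - 3*g + 5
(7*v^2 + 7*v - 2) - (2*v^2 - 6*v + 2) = 5*v^2 + 13*v - 4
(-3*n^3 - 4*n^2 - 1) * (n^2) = -3*n^5 - 4*n^4 - n^2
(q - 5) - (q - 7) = 2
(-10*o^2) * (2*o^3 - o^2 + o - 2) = -20*o^5 + 10*o^4 - 10*o^3 + 20*o^2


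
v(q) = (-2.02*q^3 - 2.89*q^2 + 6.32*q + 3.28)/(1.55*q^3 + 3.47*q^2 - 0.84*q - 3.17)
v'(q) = (-6.06*q^2 - 5.78*q + 6.32)/(1.55*q^3 + 3.47*q^2 - 0.84*q - 3.17) + (-4.65*q^2 - 6.94*q + 0.84)*(-2.02*q^3 - 2.89*q^2 + 6.32*q + 3.28)/(1.55*q^3 + 3.47*q^2 - 0.84*q - 3.17)^2 = (-2.5299*q^4 - 16.1984*q^3 - 15.5446*q^2 - 4.4406*q - 17.2792)/(2.4025*q^6 + 10.757*q^5 + 9.4369*q^4 - 15.6566*q^3 - 21.2942*q^2 + 5.3256*q + 10.0489)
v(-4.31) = -1.42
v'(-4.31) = 0.04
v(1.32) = 0.36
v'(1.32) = -3.35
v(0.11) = -1.22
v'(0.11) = -1.74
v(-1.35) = -11.69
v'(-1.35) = -36.26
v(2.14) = -0.62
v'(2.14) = -0.45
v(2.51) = -0.75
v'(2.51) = -0.29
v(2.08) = -0.59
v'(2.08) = -0.50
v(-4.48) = -1.43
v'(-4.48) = 0.03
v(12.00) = -1.21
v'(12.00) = -0.01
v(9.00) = -1.18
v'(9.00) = -0.02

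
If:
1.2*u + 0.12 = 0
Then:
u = -0.10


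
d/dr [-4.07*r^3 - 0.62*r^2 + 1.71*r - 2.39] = -12.21*r^2 - 1.24*r + 1.71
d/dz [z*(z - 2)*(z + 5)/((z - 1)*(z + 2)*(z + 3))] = (z^4 + 22*z^3 + 25*z^2 - 36*z + 60)/(z^6 + 8*z^5 + 18*z^4 - 4*z^3 - 47*z^2 - 12*z + 36)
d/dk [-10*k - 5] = -10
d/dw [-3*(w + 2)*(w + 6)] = -6*w - 24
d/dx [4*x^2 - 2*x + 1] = 8*x - 2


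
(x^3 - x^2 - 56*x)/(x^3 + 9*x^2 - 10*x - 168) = x*(x - 8)/(x^2 + 2*x - 24)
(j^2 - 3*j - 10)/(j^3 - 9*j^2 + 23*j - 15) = (j + 2)/(j^2 - 4*j + 3)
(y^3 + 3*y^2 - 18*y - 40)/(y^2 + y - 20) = y + 2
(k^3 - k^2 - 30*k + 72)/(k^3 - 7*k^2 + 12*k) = (k + 6)/k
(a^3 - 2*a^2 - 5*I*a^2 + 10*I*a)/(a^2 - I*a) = (a^2 - 2*a - 5*I*a + 10*I)/(a - I)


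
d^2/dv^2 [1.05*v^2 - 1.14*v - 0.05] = 2.10000000000000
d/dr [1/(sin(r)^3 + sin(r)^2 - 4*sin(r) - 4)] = (-3*sin(r)^2 - 2*sin(r) + 4)*cos(r)/(sin(r)^3 + sin(r)^2 - 4*sin(r) - 4)^2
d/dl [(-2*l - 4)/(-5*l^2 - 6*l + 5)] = 2*(5*l^2 + 6*l - 2*(l + 2)*(5*l + 3) - 5)/(5*l^2 + 6*l - 5)^2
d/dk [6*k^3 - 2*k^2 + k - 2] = 18*k^2 - 4*k + 1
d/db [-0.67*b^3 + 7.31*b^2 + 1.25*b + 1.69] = -2.01*b^2 + 14.62*b + 1.25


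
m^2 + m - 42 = (m - 6)*(m + 7)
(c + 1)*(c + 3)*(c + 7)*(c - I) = c^4 + 11*c^3 - I*c^3 + 31*c^2 - 11*I*c^2 + 21*c - 31*I*c - 21*I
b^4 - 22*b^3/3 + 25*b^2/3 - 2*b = b*(b - 6)*(b - 1)*(b - 1/3)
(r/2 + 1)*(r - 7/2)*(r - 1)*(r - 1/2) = r^4/2 - 3*r^3/2 - 17*r^2/8 + 39*r/8 - 7/4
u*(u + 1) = u^2 + u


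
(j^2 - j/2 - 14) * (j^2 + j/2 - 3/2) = j^4 - 63*j^2/4 - 25*j/4 + 21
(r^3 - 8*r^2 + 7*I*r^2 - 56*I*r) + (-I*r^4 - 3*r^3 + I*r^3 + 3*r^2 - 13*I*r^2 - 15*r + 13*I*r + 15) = -I*r^4 - 2*r^3 + I*r^3 - 5*r^2 - 6*I*r^2 - 15*r - 43*I*r + 15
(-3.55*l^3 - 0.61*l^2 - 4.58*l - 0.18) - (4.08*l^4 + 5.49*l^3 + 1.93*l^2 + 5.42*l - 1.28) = -4.08*l^4 - 9.04*l^3 - 2.54*l^2 - 10.0*l + 1.1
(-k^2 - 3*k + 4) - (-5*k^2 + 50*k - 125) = 4*k^2 - 53*k + 129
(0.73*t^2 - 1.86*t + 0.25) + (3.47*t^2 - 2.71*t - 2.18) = 4.2*t^2 - 4.57*t - 1.93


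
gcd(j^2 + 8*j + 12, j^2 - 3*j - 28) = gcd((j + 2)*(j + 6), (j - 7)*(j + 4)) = 1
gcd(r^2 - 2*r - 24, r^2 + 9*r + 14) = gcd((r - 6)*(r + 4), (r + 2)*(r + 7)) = 1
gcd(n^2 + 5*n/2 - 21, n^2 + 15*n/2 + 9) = n + 6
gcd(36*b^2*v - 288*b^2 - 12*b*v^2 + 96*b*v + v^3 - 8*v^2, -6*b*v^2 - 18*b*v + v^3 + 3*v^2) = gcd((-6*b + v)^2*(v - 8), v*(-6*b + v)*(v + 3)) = -6*b + v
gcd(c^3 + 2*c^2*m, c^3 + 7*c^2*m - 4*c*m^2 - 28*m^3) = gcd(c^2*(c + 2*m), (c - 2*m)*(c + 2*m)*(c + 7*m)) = c + 2*m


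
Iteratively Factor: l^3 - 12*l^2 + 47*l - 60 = (l - 5)*(l^2 - 7*l + 12) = (l - 5)*(l - 3)*(l - 4)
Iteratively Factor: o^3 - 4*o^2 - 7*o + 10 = (o + 2)*(o^2 - 6*o + 5) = (o - 1)*(o + 2)*(o - 5)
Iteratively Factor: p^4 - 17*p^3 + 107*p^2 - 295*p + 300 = (p - 4)*(p^3 - 13*p^2 + 55*p - 75) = (p - 5)*(p - 4)*(p^2 - 8*p + 15) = (p - 5)*(p - 4)*(p - 3)*(p - 5)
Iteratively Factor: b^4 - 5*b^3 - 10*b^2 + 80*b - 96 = (b - 2)*(b^3 - 3*b^2 - 16*b + 48) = (b - 4)*(b - 2)*(b^2 + b - 12) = (b - 4)*(b - 3)*(b - 2)*(b + 4)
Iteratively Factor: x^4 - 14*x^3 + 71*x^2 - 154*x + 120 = (x - 5)*(x^3 - 9*x^2 + 26*x - 24) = (x - 5)*(x - 2)*(x^2 - 7*x + 12) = (x - 5)*(x - 3)*(x - 2)*(x - 4)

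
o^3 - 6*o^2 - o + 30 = (o - 5)*(o - 3)*(o + 2)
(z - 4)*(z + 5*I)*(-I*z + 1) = -I*z^3 + 6*z^2 + 4*I*z^2 - 24*z + 5*I*z - 20*I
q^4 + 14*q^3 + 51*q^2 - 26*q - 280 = (q - 2)*(q + 4)*(q + 5)*(q + 7)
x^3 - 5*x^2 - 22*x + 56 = (x - 7)*(x - 2)*(x + 4)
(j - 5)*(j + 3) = j^2 - 2*j - 15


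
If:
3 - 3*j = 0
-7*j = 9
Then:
No Solution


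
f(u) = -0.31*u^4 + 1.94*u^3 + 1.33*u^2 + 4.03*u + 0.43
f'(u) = -1.24*u^3 + 5.82*u^2 + 2.66*u + 4.03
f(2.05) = 25.52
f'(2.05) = 23.26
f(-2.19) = -29.52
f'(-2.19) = 39.14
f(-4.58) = -312.91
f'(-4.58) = 233.06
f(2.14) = 27.66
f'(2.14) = 24.22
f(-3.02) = -78.83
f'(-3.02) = 83.23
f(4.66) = 98.22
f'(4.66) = 17.33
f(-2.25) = -31.95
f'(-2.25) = 41.63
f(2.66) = 41.55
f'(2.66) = 28.95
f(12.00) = -2835.53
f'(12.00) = -1268.69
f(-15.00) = -22002.02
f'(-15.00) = 5458.63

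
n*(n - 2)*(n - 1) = n^3 - 3*n^2 + 2*n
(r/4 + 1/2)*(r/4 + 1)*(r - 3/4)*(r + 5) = r^4/16 + 41*r^3/64 + 119*r^2/64 + 23*r/32 - 15/8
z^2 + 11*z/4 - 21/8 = (z - 3/4)*(z + 7/2)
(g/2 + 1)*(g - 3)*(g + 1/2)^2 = g^4/2 - 27*g^2/8 - 25*g/8 - 3/4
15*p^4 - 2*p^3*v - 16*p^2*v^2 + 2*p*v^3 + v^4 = (-3*p + v)*(-p + v)*(p + v)*(5*p + v)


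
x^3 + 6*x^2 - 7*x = x*(x - 1)*(x + 7)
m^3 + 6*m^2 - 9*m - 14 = (m - 2)*(m + 1)*(m + 7)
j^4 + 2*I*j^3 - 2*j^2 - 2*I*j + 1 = (j - 1)*(j + 1)*(j + I)^2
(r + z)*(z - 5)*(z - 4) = r*z^2 - 9*r*z + 20*r + z^3 - 9*z^2 + 20*z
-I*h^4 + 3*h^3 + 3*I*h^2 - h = h*(h + I)^2*(-I*h + 1)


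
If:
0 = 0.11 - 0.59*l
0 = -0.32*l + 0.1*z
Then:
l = 0.19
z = 0.60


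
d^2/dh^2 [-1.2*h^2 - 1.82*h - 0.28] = -2.40000000000000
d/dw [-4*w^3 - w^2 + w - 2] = -12*w^2 - 2*w + 1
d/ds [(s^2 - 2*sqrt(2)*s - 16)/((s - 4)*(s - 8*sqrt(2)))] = (2*(s - 4)*(s - 8*sqrt(2))*(s - sqrt(2)) + (s - 4)*(-s^2 + 2*sqrt(2)*s + 16) + (s - 8*sqrt(2))*(-s^2 + 2*sqrt(2)*s + 16))/((s - 4)^2*(s - 8*sqrt(2))^2)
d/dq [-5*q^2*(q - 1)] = 5*q*(2 - 3*q)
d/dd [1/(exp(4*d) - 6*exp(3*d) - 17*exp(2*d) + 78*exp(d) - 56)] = (-4*exp(3*d) + 18*exp(2*d) + 34*exp(d) - 78)*exp(d)/(-exp(4*d) + 6*exp(3*d) + 17*exp(2*d) - 78*exp(d) + 56)^2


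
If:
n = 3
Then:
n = 3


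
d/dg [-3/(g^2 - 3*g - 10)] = 3*(2*g - 3)/(-g^2 + 3*g + 10)^2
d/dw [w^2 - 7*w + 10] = 2*w - 7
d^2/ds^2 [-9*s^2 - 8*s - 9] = -18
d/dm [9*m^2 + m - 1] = 18*m + 1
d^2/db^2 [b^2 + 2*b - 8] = 2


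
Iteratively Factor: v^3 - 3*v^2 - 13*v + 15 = (v - 5)*(v^2 + 2*v - 3) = (v - 5)*(v - 1)*(v + 3)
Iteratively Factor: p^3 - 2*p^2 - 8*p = (p)*(p^2 - 2*p - 8) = p*(p - 4)*(p + 2)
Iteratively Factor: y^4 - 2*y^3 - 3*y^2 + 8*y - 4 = (y - 2)*(y^3 - 3*y + 2) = (y - 2)*(y + 2)*(y^2 - 2*y + 1) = (y - 2)*(y - 1)*(y + 2)*(y - 1)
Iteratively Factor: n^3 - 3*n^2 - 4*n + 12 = (n - 2)*(n^2 - n - 6) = (n - 2)*(n + 2)*(n - 3)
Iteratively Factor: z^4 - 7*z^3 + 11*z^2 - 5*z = (z - 5)*(z^3 - 2*z^2 + z) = z*(z - 5)*(z^2 - 2*z + 1) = z*(z - 5)*(z - 1)*(z - 1)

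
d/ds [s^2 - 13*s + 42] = 2*s - 13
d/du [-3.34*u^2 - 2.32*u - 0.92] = -6.68*u - 2.32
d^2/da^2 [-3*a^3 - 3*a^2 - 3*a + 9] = -18*a - 6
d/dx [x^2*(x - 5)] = x*(3*x - 10)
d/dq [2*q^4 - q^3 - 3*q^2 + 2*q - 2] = 8*q^3 - 3*q^2 - 6*q + 2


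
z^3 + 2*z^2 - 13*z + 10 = (z - 2)*(z - 1)*(z + 5)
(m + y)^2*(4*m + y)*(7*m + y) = 28*m^4 + 67*m^3*y + 51*m^2*y^2 + 13*m*y^3 + y^4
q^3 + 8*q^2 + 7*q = q*(q + 1)*(q + 7)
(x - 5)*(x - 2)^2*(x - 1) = x^4 - 10*x^3 + 33*x^2 - 44*x + 20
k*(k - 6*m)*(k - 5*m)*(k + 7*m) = k^4 - 4*k^3*m - 47*k^2*m^2 + 210*k*m^3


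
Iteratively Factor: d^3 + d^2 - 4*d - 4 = (d - 2)*(d^2 + 3*d + 2) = (d - 2)*(d + 1)*(d + 2)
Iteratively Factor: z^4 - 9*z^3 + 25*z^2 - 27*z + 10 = (z - 1)*(z^3 - 8*z^2 + 17*z - 10) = (z - 2)*(z - 1)*(z^2 - 6*z + 5) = (z - 2)*(z - 1)^2*(z - 5)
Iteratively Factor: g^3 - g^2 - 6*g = (g - 3)*(g^2 + 2*g) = g*(g - 3)*(g + 2)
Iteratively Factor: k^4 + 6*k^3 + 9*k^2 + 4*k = (k + 1)*(k^3 + 5*k^2 + 4*k) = (k + 1)*(k + 4)*(k^2 + k) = k*(k + 1)*(k + 4)*(k + 1)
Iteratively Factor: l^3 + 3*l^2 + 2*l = (l + 1)*(l^2 + 2*l) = l*(l + 1)*(l + 2)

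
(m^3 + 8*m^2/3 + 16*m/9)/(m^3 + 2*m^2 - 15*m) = (9*m^2 + 24*m + 16)/(9*(m^2 + 2*m - 15))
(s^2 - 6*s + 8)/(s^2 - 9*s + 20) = (s - 2)/(s - 5)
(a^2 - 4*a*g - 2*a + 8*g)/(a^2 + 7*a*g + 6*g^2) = (a^2 - 4*a*g - 2*a + 8*g)/(a^2 + 7*a*g + 6*g^2)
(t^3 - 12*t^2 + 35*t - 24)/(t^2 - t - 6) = (t^2 - 9*t + 8)/(t + 2)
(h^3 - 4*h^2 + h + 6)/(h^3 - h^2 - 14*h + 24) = (h + 1)/(h + 4)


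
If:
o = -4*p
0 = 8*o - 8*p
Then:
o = 0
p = 0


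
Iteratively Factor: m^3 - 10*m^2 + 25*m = (m - 5)*(m^2 - 5*m) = m*(m - 5)*(m - 5)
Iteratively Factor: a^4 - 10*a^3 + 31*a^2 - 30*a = (a)*(a^3 - 10*a^2 + 31*a - 30) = a*(a - 3)*(a^2 - 7*a + 10) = a*(a - 3)*(a - 2)*(a - 5)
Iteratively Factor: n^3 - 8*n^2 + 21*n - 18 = (n - 2)*(n^2 - 6*n + 9) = (n - 3)*(n - 2)*(n - 3)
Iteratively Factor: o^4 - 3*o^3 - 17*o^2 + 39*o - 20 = (o - 1)*(o^3 - 2*o^2 - 19*o + 20) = (o - 1)*(o + 4)*(o^2 - 6*o + 5) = (o - 5)*(o - 1)*(o + 4)*(o - 1)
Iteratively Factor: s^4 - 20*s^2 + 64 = (s + 2)*(s^3 - 2*s^2 - 16*s + 32) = (s + 2)*(s + 4)*(s^2 - 6*s + 8) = (s - 2)*(s + 2)*(s + 4)*(s - 4)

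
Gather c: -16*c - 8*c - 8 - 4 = -24*c - 12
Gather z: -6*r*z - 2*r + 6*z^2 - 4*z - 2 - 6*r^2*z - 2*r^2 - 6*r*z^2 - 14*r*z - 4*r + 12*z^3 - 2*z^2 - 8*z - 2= -2*r^2 - 6*r + 12*z^3 + z^2*(4 - 6*r) + z*(-6*r^2 - 20*r - 12) - 4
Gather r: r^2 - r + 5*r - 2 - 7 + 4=r^2 + 4*r - 5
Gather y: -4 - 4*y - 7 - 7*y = -11*y - 11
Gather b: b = b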